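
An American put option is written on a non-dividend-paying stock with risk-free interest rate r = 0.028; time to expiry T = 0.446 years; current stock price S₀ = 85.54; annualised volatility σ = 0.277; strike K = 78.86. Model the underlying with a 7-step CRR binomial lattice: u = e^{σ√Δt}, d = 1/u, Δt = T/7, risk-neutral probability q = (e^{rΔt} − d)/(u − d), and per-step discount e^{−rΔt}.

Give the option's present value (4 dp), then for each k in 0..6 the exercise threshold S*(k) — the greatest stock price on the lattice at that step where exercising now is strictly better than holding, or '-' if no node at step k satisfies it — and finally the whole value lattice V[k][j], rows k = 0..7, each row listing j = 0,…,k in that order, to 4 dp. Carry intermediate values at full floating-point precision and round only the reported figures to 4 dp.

price = 2.8810
boundary = - - - - 64.6706 60.3033 64.6706
tree:
2.8810
4.5179 1.2234
6.8817 2.1254 0.3086
10.1091 3.6176 0.6125 0.0000
14.1894 5.9875 1.2156 0.0000 0.0000
18.5567 9.5166 2.4129 0.0000 0.0000 0.0000
22.6291 14.1894 4.7892 0.0000 0.0000 0.0000 0.0000
26.4264 18.5567 9.5059 0.0000 0.0000 0.0000 0.0000 0.0000

params: Δt=0.06371 u=1.07242 d=0.93247 q=0.49529 e^(-rΔt)=0.99822
t_7 payoffs: 26.4264 18.5567 9.5059 0.0000 0.0000 0.0000 0.0000 0.0000
t_6: node(6,0) S=56.2309 payoff=22.6291 vs cont=22.4885 → 22.6291 [stop]  node(6,1) S=64.6706 payoff=14.1894 vs cont=14.0489 → 14.1894 [stop]  node(6,2) S=74.3769 payoff=4.4831 vs cont=4.7892 → 4.7892 [wait]  node(6,3) S=85.5400 payoff=0.0000 vs cont=0.0000 → 0.0000 [wait]  node(6,4) S=98.3786 payoff=0.0000 vs cont=0.0000 → 0.0000 [wait]  node(6,5) S=113.1441 payoff=0.0000 vs cont=0.0000 → 0.0000 [wait]  node(6,6) S=130.1257 payoff=0.0000 vs cont=0.0000 → 0.0000 [wait]  ⇒ S*(6)=64.6706
t_5: node(5,0) S=60.3033 payoff=18.5567 vs cont=18.4161 → 18.5567 [stop]  node(5,1) S=69.3541 payoff=9.5059 vs cont=9.5166 → 9.5166 [wait]  node(5,2) S=79.7634 payoff=0.0000 vs cont=2.4129 → 2.4129 [wait]  node(5,3) S=91.7350 payoff=0.0000 vs cont=0.0000 → 0.0000 [wait]  node(5,4) S=105.5033 payoff=0.0000 vs cont=0.0000 → 0.0000 [wait]  node(5,5) S=121.3382 payoff=0.0000 vs cont=0.0000 → 0.0000 [wait]  ⇒ S*(5)=60.3033
t_4: node(4,0) S=64.6706 payoff=14.1894 vs cont=14.0542 → 14.1894 [stop]  node(4,1) S=74.3769 payoff=4.4831 vs cont=5.9875 → 5.9875 [wait]  node(4,2) S=85.5400 payoff=0.0000 vs cont=1.2156 → 1.2156 [wait]  node(4,3) S=98.3786 payoff=0.0000 vs cont=0.0000 → 0.0000 [wait]  node(4,4) S=113.1441 payoff=0.0000 vs cont=0.0000 → 0.0000 [wait]  ⇒ S*(4)=64.6706
t_3: node(3,0) S=69.3541 payoff=9.5059 vs cont=10.1091 → 10.1091 [wait]  node(3,1) S=79.7634 payoff=0.0000 vs cont=3.6176 → 3.6176 [wait]  node(3,2) S=91.7350 payoff=0.0000 vs cont=0.6125 → 0.6125 [wait]  node(3,3) S=105.5033 payoff=0.0000 vs cont=0.0000 → 0.0000 [wait]  ⇒ S*(3)=-
t_2: node(2,0) S=74.3769 payoff=4.4831 vs cont=6.8817 → 6.8817 [wait]  node(2,1) S=85.5400 payoff=0.0000 vs cont=2.1254 → 2.1254 [wait]  node(2,2) S=98.3786 payoff=0.0000 vs cont=0.3086 → 0.3086 [wait]  ⇒ S*(2)=-
t_1: node(1,0) S=79.7634 payoff=0.0000 vs cont=4.5179 → 4.5179 [wait]  node(1,1) S=91.7350 payoff=0.0000 vs cont=1.2234 → 1.2234 [wait]  ⇒ S*(1)=-
t_0: node(0,0) S=85.5400 payoff=0.0000 vs cont=2.8810 → 2.8810 [wait]  ⇒ S*(0)=-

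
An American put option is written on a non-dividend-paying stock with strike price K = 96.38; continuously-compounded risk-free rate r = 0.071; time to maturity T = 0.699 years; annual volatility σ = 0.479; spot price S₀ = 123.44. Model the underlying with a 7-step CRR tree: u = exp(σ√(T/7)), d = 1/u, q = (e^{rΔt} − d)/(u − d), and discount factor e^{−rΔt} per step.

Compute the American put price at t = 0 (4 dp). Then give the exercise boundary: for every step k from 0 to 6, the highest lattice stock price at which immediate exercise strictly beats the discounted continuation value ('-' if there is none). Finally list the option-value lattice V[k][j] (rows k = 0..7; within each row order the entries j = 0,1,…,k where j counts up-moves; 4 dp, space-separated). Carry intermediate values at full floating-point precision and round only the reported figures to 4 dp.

price = 5.9525
boundary = - - - - 67.3765 57.9124 67.3765
tree:
5.9525
9.2802 2.5152
14.0782 4.3345 0.6252
20.6434 7.3312 1.2242 0.0000
29.0035 12.0914 2.3969 0.0000 0.0000
38.4676 19.2440 4.6932 0.0000 0.0000 0.0000
46.6024 29.0035 9.1893 0.0000 0.0000 0.0000 0.0000
53.5944 38.4676 17.9928 0.0000 0.0000 0.0000 0.0000 0.0000

params: Δt=0.09986 u=1.16342 d=0.85953 q=0.48564 e^(-rΔt)=0.99294
t_7 payoffs: 53.5944 38.4676 17.9928 0.0000 0.0000 0.0000 0.0000 0.0000
t_6: node(6,0) S=49.7776 payoff=46.6024 vs cont=45.9215 → 46.6024 [stop]  node(6,1) S=67.3765 payoff=29.0035 vs cont=28.3226 → 29.0035 [stop]  node(6,2) S=91.1973 payoff=5.1827 vs cont=9.1893 → 9.1893 [wait]  node(6,3) S=123.4400 payoff=0.0000 vs cont=0.0000 → 0.0000 [wait]  node(6,4) S=167.0820 payoff=0.0000 vs cont=0.0000 → 0.0000 [wait]  node(6,5) S=226.1537 payoff=0.0000 vs cont=0.0000 → 0.0000 [wait]  node(6,6) S=306.1100 payoff=0.0000 vs cont=0.0000 → 0.0000 [wait]  ⇒ S*(6)=67.3765
t_5: node(5,0) S=57.9124 payoff=38.4676 vs cont=37.7867 → 38.4676 [stop]  node(5,1) S=78.3872 payoff=17.9928 vs cont=19.2440 → 19.2440 [wait]  node(5,2) S=106.1009 payoff=0.0000 vs cont=4.6932 → 4.6932 [wait]  node(5,3) S=143.6127 payoff=0.0000 vs cont=0.0000 → 0.0000 [wait]  node(5,4) S=194.3868 payoff=0.0000 vs cont=0.0000 → 0.0000 [wait]  node(5,5) S=263.1119 payoff=0.0000 vs cont=0.0000 → 0.0000 [wait]  ⇒ S*(5)=57.9124
t_4: node(4,0) S=67.3765 payoff=29.0035 vs cont=28.9260 → 29.0035 [stop]  node(4,1) S=91.1973 payoff=5.1827 vs cont=12.0914 → 12.0914 [wait]  node(4,2) S=123.4400 payoff=0.0000 vs cont=2.3969 → 2.3969 [wait]  node(4,3) S=167.0820 payoff=0.0000 vs cont=0.0000 → 0.0000 [wait]  node(4,4) S=226.1537 payoff=0.0000 vs cont=0.0000 → 0.0000 [wait]  ⇒ S*(4)=67.3765
t_3: node(3,0) S=78.3872 payoff=17.9928 vs cont=20.6434 → 20.6434 [wait]  node(3,1) S=106.1009 payoff=0.0000 vs cont=7.3312 → 7.3312 [wait]  node(3,2) S=143.6127 payoff=0.0000 vs cont=1.2242 → 1.2242 [wait]  node(3,3) S=194.3868 payoff=0.0000 vs cont=0.0000 → 0.0000 [wait]  ⇒ S*(3)=-
t_2: node(2,0) S=91.1973 payoff=5.1827 vs cont=14.0782 → 14.0782 [wait]  node(2,1) S=123.4400 payoff=0.0000 vs cont=4.3345 → 4.3345 [wait]  node(2,2) S=167.0820 payoff=0.0000 vs cont=0.6252 → 0.6252 [wait]  ⇒ S*(2)=-
t_1: node(1,0) S=106.1009 payoff=0.0000 vs cont=9.2802 → 9.2802 [wait]  node(1,1) S=143.6127 payoff=0.0000 vs cont=2.5152 → 2.5152 [wait]  ⇒ S*(1)=-
t_0: node(0,0) S=123.4400 payoff=0.0000 vs cont=5.9525 → 5.9525 [wait]  ⇒ S*(0)=-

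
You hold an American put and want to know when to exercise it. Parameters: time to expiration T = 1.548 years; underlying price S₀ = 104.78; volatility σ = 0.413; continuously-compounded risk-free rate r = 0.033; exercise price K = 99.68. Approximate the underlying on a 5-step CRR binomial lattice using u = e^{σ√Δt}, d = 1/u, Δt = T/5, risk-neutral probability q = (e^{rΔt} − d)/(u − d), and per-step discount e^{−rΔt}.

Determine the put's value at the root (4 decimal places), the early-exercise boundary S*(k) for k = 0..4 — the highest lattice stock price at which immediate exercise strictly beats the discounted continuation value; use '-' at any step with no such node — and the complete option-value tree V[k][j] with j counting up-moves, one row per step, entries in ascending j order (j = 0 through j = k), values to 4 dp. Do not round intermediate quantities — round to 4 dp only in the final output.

Δt=0.30960  u=1.25835  d=0.79469  q=0.46495  discount=0.98984
step 5 (expiry): payoffs max(K−S,0) = 66.4696 47.0934 16.4121 0.0000 0.0000 0.0000
step 4: (k=4,j=0): S=41.7902, (K−S)⁺=57.8898, hold=56.8766 ⇒ V=57.8898 exercise | (k=4,j=1): S=66.1723, (K−S)⁺=33.5077, hold=32.4944 ⇒ V=33.5077 exercise | (k=4,j=2): S=104.7800, (K−S)⁺=0.0000, hold=8.6921 ⇒ V=8.6921 continue | (k=4,j=3): S=165.9130, (K−S)⁺=0.0000, hold=0.0000 ⇒ V=0.0000 continue | (k=4,j=4): S=262.7135, (K−S)⁺=0.0000, hold=0.0000 ⇒ V=0.0000 continue  boundary S*=66.1723
step 3: (k=3,j=0): S=52.5866, (K−S)⁺=47.0934, hold=46.0801 ⇒ V=47.0934 exercise | (k=3,j=1): S=83.2679, (K−S)⁺=16.4121, hold=21.7463 ⇒ V=21.7463 continue | (k=3,j=2): S=131.8498, (K−S)⁺=0.0000, hold=4.6034 ⇒ V=4.6034 continue | (k=3,j=3): S=208.7764, (K−S)⁺=0.0000, hold=0.0000 ⇒ V=0.0000 continue  boundary S*=52.5866
step 2: (k=2,j=0): S=66.1723, (K−S)⁺=33.5077, hold=34.9494 ⇒ V=34.9494 continue | (k=2,j=1): S=104.7800, (K−S)⁺=0.0000, hold=13.6357 ⇒ V=13.6357 continue | (k=2,j=2): S=165.9130, (K−S)⁺=0.0000, hold=2.4380 ⇒ V=2.4380 continue  boundary S*=-
step 1: (k=1,j=0): S=83.2679, (K−S)⁺=16.4121, hold=24.7851 ⇒ V=24.7851 continue | (k=1,j=1): S=131.8498, (K−S)⁺=0.0000, hold=8.3437 ⇒ V=8.3437 continue  boundary S*=-
step 0: (k=0,j=0): S=104.7800, (K−S)⁺=0.0000, hold=16.9664 ⇒ V=16.9664 continue  boundary S*=-

price = 16.9664
boundary = - - - 52.5866 66.1723
tree:
16.9664
24.7851 8.3437
34.9494 13.6357 2.4380
47.0934 21.7463 4.6034 0.0000
57.8898 33.5077 8.6921 0.0000 0.0000
66.4696 47.0934 16.4121 0.0000 0.0000 0.0000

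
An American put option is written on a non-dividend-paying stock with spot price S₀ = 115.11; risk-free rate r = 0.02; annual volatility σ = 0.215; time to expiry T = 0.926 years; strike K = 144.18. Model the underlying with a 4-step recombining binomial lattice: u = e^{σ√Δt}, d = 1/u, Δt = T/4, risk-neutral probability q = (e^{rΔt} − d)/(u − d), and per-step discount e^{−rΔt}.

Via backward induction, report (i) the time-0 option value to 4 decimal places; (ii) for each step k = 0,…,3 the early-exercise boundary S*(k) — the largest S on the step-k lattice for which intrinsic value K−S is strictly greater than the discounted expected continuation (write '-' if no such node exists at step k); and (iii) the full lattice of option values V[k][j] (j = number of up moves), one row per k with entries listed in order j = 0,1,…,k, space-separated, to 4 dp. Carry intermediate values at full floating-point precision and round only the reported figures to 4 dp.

price = 29.6177
boundary = - 103.7975 115.1100 127.6554
tree:
29.6177
40.3825 18.9803
50.5832 29.0700 8.9278
59.7815 40.3825 16.5246 1.3089
68.0758 50.5832 29.0700 2.6120 0.0000

Δt=0.23150, u=1.10899, d=0.90172, q=0.49655, disc=e^(-rΔt)=0.99538
k=4 terminal: V=max(K-S,0) → 68.0758 50.5832 29.0700 2.6120 0.0000
k=3: j=0 S=84.3985 intr=59.7815 cont=59.1155 V=59.7815[EX]; j=1 S=103.7975 intr=40.3825 cont=39.7165 V=40.3825[EX]; j=2 S=127.6554 intr=16.5246 cont=15.8586 V=16.5246[EX]; j=3 S=156.9969 intr=0.0000 cont=1.3089 V=1.3089[hold]  S*(3)=127.6554
k=2: j=0 S=93.5968 intr=50.5832 cont=49.9172 V=50.5832[EX]; j=1 S=115.1100 intr=29.0700 cont=28.4040 V=29.0700[EX]; j=2 S=141.5680 intr=2.6120 cont=8.9278 V=8.9278[hold]  S*(2)=115.1100
k=1: j=0 S=103.7975 intr=40.3825 cont=39.7165 V=40.3825[EX]; j=1 S=127.6554 intr=16.5246 cont=18.9803 V=18.9803[hold]  S*(1)=103.7975
k=0: j=0 S=115.1100 intr=29.0700 cont=29.6177 V=29.6177[hold]  S*(0)=-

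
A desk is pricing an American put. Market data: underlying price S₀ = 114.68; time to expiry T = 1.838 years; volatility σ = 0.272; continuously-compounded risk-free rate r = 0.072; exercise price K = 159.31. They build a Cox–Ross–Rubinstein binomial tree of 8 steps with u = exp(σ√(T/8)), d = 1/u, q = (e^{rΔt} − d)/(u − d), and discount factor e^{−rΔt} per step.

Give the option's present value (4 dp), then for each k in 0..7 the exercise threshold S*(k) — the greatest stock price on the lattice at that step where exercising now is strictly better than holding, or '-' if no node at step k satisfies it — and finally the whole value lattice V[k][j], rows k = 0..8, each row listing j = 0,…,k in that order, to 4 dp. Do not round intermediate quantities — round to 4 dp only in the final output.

Δt=0.22975, u=1.13926, d=0.87777, q=0.53124, disc=e^(-rΔt)=0.98359
k=8 terminal: V=max(K-S,0) → 118.8975 106.8584 91.2328 70.9522 44.6300 10.4663 0.0000 0.0000 0.0000
k=7: j=0 S=46.0402 intr=113.2698 cont=110.6561 V=113.2698[EX]; j=1 S=59.7559 intr=99.5541 cont=96.9405 V=99.5541[EX]; j=2 S=77.5574 intr=81.7526 cont=79.1390 V=81.7526[EX]; j=3 S=100.6622 intr=58.6478 cont=56.0342 V=58.6478[EX]; j=4 S=130.6499 intr=28.6601 cont=26.0465 V=28.6601[EX]; j=5 S=169.5712 intr=0.0000 cont=4.8257 V=4.8257[hold]; j=6 S=220.0873 intr=0.0000 cont=0.0000 V=0.0000[hold]; j=7 S=285.6524 intr=0.0000 cont=0.0000 V=0.0000[hold]  S*(7)=130.6499
k=6: j=0 S=52.4516 intr=106.8584 cont=104.2447 V=106.8584[EX]; j=1 S=68.0772 intr=91.2328 cont=88.6191 V=91.2328[EX]; j=2 S=88.3578 intr=70.9522 cont=68.3386 V=70.9522[EX]; j=3 S=114.6800 intr=44.6300 cont=42.0164 V=44.6300[EX]; j=4 S=148.8437 intr=10.4663 cont=15.7359 V=15.7359[hold]; j=5 S=193.1850 intr=0.0000 cont=2.2250 V=2.2250[hold]; j=6 S=250.7358 intr=0.0000 cont=0.0000 V=0.0000[hold]  S*(6)=114.6800
k=5: j=0 S=59.7559 intr=99.5541 cont=96.9405 V=99.5541[EX]; j=1 S=77.5574 intr=81.7526 cont=79.1390 V=81.7526[EX]; j=2 S=100.6622 intr=58.6478 cont=56.0342 V=58.6478[EX]; j=3 S=130.6499 intr=28.6601 cont=28.7999 V=28.7999[hold]; j=4 S=169.5712 intr=0.0000 cont=8.4180 V=8.4180[hold]; j=5 S=220.0873 intr=0.0000 cont=1.0259 V=1.0259[hold]  S*(5)=100.6622
k=4: j=0 S=68.0772 intr=91.2328 cont=88.6191 V=91.2328[EX]; j=1 S=88.3578 intr=70.9522 cont=68.3386 V=70.9522[EX]; j=2 S=114.6800 intr=44.6300 cont=42.0895 V=44.6300[EX]; j=3 S=148.8437 intr=10.4663 cont=17.6774 V=17.6774[hold]; j=4 S=193.1850 intr=0.0000 cont=4.4173 V=4.4173[hold]  S*(4)=114.6800
k=3: j=0 S=77.5574 intr=81.7526 cont=79.1390 V=81.7526[EX]; j=1 S=100.6622 intr=58.6478 cont=56.0342 V=58.6478[EX]; j=2 S=130.6499 intr=28.6601 cont=29.8144 V=29.8144[hold]; j=3 S=169.5712 intr=0.0000 cont=10.4587 V=10.4587[hold]  S*(3)=100.6622
k=2: j=0 S=88.3578 intr=70.9522 cont=68.3386 V=70.9522[EX]; j=1 S=114.6800 intr=44.6300 cont=42.6195 V=44.6300[EX]; j=2 S=148.8437 intr=10.4663 cont=19.2115 V=19.2115[hold]  S*(2)=114.6800
k=1: j=0 S=100.6622 intr=58.6478 cont=56.0342 V=58.6478[EX]; j=1 S=130.6499 intr=28.6601 cont=30.6160 V=30.6160[hold]  S*(1)=100.6622
k=0: j=0 S=114.6800 intr=44.6300 cont=43.0384 V=44.6300[EX]  S*(0)=114.6800

price = 44.6300
boundary = 114.6800 100.6622 114.6800 100.6622 114.6800 100.6622 114.6800 130.6499
tree:
44.6300
58.6478 30.6160
70.9522 44.6300 19.2115
81.7526 58.6478 29.8144 10.4587
91.2328 70.9522 44.6300 17.6774 4.4173
99.5541 81.7526 58.6478 28.7999 8.4180 1.0259
106.8584 91.2328 70.9522 44.6300 15.7359 2.2250 0.0000
113.2698 99.5541 81.7526 58.6478 28.6601 4.8257 0.0000 0.0000
118.8975 106.8584 91.2328 70.9522 44.6300 10.4663 0.0000 0.0000 0.0000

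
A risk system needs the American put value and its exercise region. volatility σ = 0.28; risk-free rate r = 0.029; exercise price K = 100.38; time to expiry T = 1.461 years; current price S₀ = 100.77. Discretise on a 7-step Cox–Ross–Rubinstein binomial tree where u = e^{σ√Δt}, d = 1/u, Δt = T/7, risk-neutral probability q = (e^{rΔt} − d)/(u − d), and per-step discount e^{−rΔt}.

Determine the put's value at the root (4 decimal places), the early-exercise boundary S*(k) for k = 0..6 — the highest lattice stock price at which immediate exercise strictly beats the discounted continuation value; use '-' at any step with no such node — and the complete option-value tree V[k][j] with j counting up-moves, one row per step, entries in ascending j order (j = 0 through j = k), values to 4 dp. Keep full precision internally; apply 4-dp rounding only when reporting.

params: Δt=0.20871 u=1.13646 d=0.87992 q=0.49173 e^(-rΔt)=0.99397
t_7 payoffs: 59.2224 47.2231 31.7256 11.7100 0.0000 0.0000 0.0000 0.0000
t_6: node(6,0) S=46.7740 payoff=53.6060 vs cont=53.0002 → 53.6060 [stop]  node(6,1) S=60.4107 payoff=39.9693 vs cont=39.3636 → 39.9693 [stop]  node(6,2) S=78.0230 payoff=22.3570 vs cont=21.7513 → 22.3570 [stop]  node(6,3) S=100.7700 payoff=0.0000 vs cont=5.9159 → 5.9159 [wait]  node(6,4) S=130.1488 payoff=0.0000 vs cont=0.0000 → 0.0000 [wait]  node(6,5) S=168.0927 payoff=0.0000 vs cont=0.0000 → 0.0000 [wait]  node(6,6) S=217.0989 payoff=0.0000 vs cont=0.0000 → 0.0000 [wait]  ⇒ S*(6)=78.0230
t_5: node(5,0) S=53.1569 payoff=47.2231 vs cont=46.6174 → 47.2231 [stop]  node(5,1) S=68.6544 payoff=31.7256 vs cont=31.1199 → 31.7256 [stop]  node(5,2) S=88.6700 payoff=11.7100 vs cont=14.1863 → 14.1863 [wait]  node(5,3) S=114.5211 payoff=0.0000 vs cont=2.9887 → 2.9887 [wait]  node(5,4) S=147.9089 payoff=0.0000 vs cont=0.0000 → 0.0000 [wait]  node(5,5) S=191.0307 payoff=0.0000 vs cont=0.0000 → 0.0000 [wait]  ⇒ S*(5)=68.6544
t_4: node(4,0) S=60.4107 payoff=39.9693 vs cont=39.3636 → 39.9693 [stop]  node(4,1) S=78.0230 payoff=22.3570 vs cont=22.9616 → 22.9616 [wait]  node(4,2) S=100.7700 payoff=0.0000 vs cont=8.6278 → 8.6278 [wait]  node(4,3) S=130.1488 payoff=0.0000 vs cont=1.5099 → 1.5099 [wait]  node(4,4) S=168.0927 payoff=0.0000 vs cont=0.0000 → 0.0000 [wait]  ⇒ S*(4)=60.4107
t_3: node(3,0) S=68.6544 payoff=31.7256 vs cont=31.4154 → 31.7256 [stop]  node(3,1) S=88.6700 payoff=11.7100 vs cont=15.8172 → 15.8172 [wait]  node(3,2) S=114.5211 payoff=0.0000 vs cont=5.0968 → 5.0968 [wait]  node(3,3) S=147.9089 payoff=0.0000 vs cont=0.7628 → 0.7628 [wait]  ⇒ S*(3)=68.6544
t_2: node(2,0) S=78.0230 payoff=22.3570 vs cont=23.7588 → 23.7588 [wait]  node(2,1) S=100.7700 payoff=0.0000 vs cont=10.4820 → 10.4820 [wait]  node(2,2) S=130.1488 payoff=0.0000 vs cont=2.9477 → 2.9477 [wait]  ⇒ S*(2)=-
t_1: node(1,0) S=88.6700 payoff=11.7100 vs cont=17.1262 → 17.1262 [wait]  node(1,1) S=114.5211 payoff=0.0000 vs cont=6.7363 → 6.7363 [wait]  ⇒ S*(1)=-
t_0: node(0,0) S=100.7700 payoff=0.0000 vs cont=11.9447 → 11.9447 [wait]  ⇒ S*(0)=-

price = 11.9447
boundary = - - - 68.6544 60.4107 68.6544 78.0230
tree:
11.9447
17.1262 6.7363
23.7588 10.4820 2.9477
31.7256 15.8172 5.0968 0.7628
39.9693 22.9616 8.6278 1.5099 0.0000
47.2231 31.7256 14.1863 2.9887 0.0000 0.0000
53.6060 39.9693 22.3570 5.9159 0.0000 0.0000 0.0000
59.2224 47.2231 31.7256 11.7100 0.0000 0.0000 0.0000 0.0000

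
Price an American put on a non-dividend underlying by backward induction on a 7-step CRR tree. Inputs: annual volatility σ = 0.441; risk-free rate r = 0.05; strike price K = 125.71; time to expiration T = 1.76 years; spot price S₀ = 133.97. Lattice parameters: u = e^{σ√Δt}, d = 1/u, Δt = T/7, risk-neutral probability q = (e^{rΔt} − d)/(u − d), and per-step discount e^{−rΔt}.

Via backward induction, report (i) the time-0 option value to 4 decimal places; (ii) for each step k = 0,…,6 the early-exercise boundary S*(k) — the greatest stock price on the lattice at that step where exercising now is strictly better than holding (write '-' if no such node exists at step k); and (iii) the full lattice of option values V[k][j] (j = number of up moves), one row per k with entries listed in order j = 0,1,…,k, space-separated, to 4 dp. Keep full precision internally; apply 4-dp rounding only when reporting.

price = 22.0969
boundary = - - - 69.0084 55.3181 69.0084 86.0869
tree:
22.0969
31.2536 12.4983
42.8611 19.1726 5.4055
56.7016 28.6055 9.1885 1.3404
70.3919 41.2044 15.3505 2.5772 0.0000
81.3663 56.7016 25.0612 4.9552 0.0000 0.0000
90.1635 70.3919 39.6231 9.5272 0.0000 0.0000 0.0000
97.2155 81.3663 56.7016 18.3179 0.0000 0.0000 0.0000 0.0000

Δt=0.25143, u=1.24748, d=0.80161, q=0.47332, disc=e^(-rΔt)=0.98751
k=7 terminal: V=max(K-S,0) → 97.2155 81.3663 56.7016 18.3179 0.0000 0.0000 0.0000 0.0000
k=6: j=0 S=35.5465 intr=90.1635 cont=88.5931 V=90.1635[EX]; j=1 S=55.3181 intr=70.3919 cont=68.8215 V=70.3919[EX]; j=2 S=86.0869 intr=39.6231 cont=38.0526 V=39.6231[EX]; j=3 S=133.9700 intr=0.0000 cont=9.5272 V=9.5272[hold]; j=4 S=208.4865 intr=0.0000 cont=0.0000 V=0.0000[hold]; j=5 S=324.4503 intr=0.0000 cont=0.0000 V=0.0000[hold]; j=6 S=504.9152 intr=0.0000 cont=0.0000 V=0.0000[hold]  S*(6)=86.0869
k=5: j=0 S=44.3437 intr=81.3663 cont=79.7958 V=81.3663[EX]; j=1 S=69.0084 intr=56.7016 cont=55.1311 V=56.7016[EX]; j=2 S=107.3921 intr=18.3179 cont=25.0612 V=25.0612[hold]; j=3 S=167.1255 intr=0.0000 cont=4.9552 V=4.9552[hold]; j=4 S=260.0836 intr=0.0000 cont=0.0000 V=0.0000[hold]; j=5 S=404.7467 intr=0.0000 cont=0.0000 V=0.0000[hold]  S*(5)=69.0084
k=4: j=0 S=55.3181 intr=70.3919 cont=68.8215 V=70.3919[EX]; j=1 S=86.0869 intr=39.6231 cont=41.2044 V=41.2044[hold]; j=2 S=133.9700 intr=0.0000 cont=15.3505 V=15.3505[hold]; j=3 S=208.4865 intr=0.0000 cont=2.5772 V=2.5772[hold]; j=4 S=324.4503 intr=0.0000 cont=0.0000 V=0.0000[hold]  S*(4)=55.3181
k=3: j=0 S=69.0084 intr=56.7016 cont=55.8703 V=56.7016[EX]; j=1 S=107.3921 intr=18.3179 cont=28.6055 V=28.6055[hold]; j=2 S=167.1255 intr=0.0000 cont=9.1885 V=9.1885[hold]; j=3 S=260.0836 intr=0.0000 cont=1.3404 V=1.3404[hold]  S*(3)=69.0084
k=2: j=0 S=86.0869 intr=39.6231 cont=42.8611 V=42.8611[hold]; j=1 S=133.9700 intr=0.0000 cont=19.1726 V=19.1726[hold]; j=2 S=208.4865 intr=0.0000 cont=5.4055 V=5.4055[hold]  S*(2)=-
k=1: j=0 S=107.3921 intr=18.3179 cont=31.2536 V=31.2536[hold]; j=1 S=167.1255 intr=0.0000 cont=12.4983 V=12.4983[hold]  S*(1)=-
k=0: j=0 S=133.9700 intr=0.0000 cont=22.0969 V=22.0969[hold]  S*(0)=-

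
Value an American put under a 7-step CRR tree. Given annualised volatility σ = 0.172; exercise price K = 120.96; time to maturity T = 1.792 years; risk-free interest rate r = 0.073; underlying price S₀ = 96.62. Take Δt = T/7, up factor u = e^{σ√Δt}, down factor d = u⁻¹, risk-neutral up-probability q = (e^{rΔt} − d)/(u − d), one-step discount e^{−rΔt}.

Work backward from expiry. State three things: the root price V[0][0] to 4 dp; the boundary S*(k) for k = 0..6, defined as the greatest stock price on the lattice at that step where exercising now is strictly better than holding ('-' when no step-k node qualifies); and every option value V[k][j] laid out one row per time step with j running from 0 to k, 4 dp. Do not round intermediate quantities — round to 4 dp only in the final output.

price = 24.3400
boundary = 96.6200 105.4052 96.6200 105.4052 96.6200 105.4052 96.6200
tree:
24.3400
32.3930 15.5548
39.7747 24.3400 8.4767
46.5412 32.3930 15.5548 3.7591
52.7438 39.7747 24.3400 7.7876 1.0398
58.4294 46.5412 32.3930 15.5548 2.5620 0.0000
63.6411 52.7438 39.7747 24.3400 6.3128 0.0000 0.0000
68.4184 58.4294 46.5412 32.3930 15.5548 0.0000 0.0000 0.0000

params: Δt=0.25600 u=1.09092 d=0.91665 q=0.58650 e^(-rΔt)=0.98149
t_7 payoffs: 68.4184 58.4294 46.5412 32.3930 15.5548 0.0000 0.0000 0.0000
t_6: node(6,0) S=57.3189 payoff=63.6411 vs cont=61.4016 → 63.6411 [stop]  node(6,1) S=68.2162 payoff=52.7438 vs cont=50.5043 → 52.7438 [stop]  node(6,2) S=81.1853 payoff=39.7747 vs cont=37.5352 → 39.7747 [stop]  node(6,3) S=96.6200 payoff=24.3400 vs cont=22.1005 → 24.3400 [stop]  node(6,4) S=114.9891 payoff=5.9709 vs cont=6.3128 → 6.3128 [wait]  node(6,5) S=136.8505 payoff=0.0000 vs cont=0.0000 → 0.0000 [wait]  node(6,6) S=162.8682 payoff=0.0000 vs cont=0.0000 → 0.0000 [wait]  ⇒ S*(6)=96.6200
t_5: node(5,0) S=62.5306 payoff=58.4294 vs cont=56.1899 → 58.4294 [stop]  node(5,1) S=74.4188 payoff=46.5412 vs cont=44.3017 → 46.5412 [stop]  node(5,2) S=88.5670 payoff=32.3930 vs cont=30.1534 → 32.3930 [stop]  node(5,3) S=105.4052 payoff=15.5548 vs cont=13.5122 → 15.5548 [stop]  node(5,4) S=125.4445 payoff=0.0000 vs cont=2.5620 → 2.5620 [wait]  node(5,5) S=149.2936 payoff=0.0000 vs cont=0.0000 → 0.0000 [wait]  ⇒ S*(5)=105.4052
t_4: node(4,0) S=68.2162 payoff=52.7438 vs cont=50.5043 → 52.7438 [stop]  node(4,1) S=81.1853 payoff=39.7747 vs cont=37.5352 → 39.7747 [stop]  node(4,2) S=96.6200 payoff=24.3400 vs cont=22.1005 → 24.3400 [stop]  node(4,3) S=114.9891 payoff=5.9709 vs cont=7.7876 → 7.7876 [wait]  node(4,4) S=136.8505 payoff=0.0000 vs cont=1.0398 → 1.0398 [wait]  ⇒ S*(4)=96.6200
t_3: node(3,0) S=74.4188 payoff=46.5412 vs cont=44.3017 → 46.5412 [stop]  node(3,1) S=88.5670 payoff=32.3930 vs cont=30.1534 → 32.3930 [stop]  node(3,2) S=105.4052 payoff=15.5548 vs cont=14.3611 → 15.5548 [stop]  node(3,3) S=125.4445 payoff=0.0000 vs cont=3.7591 → 3.7591 [wait]  ⇒ S*(3)=105.4052
t_2: node(2,0) S=81.1853 payoff=39.7747 vs cont=37.5352 → 39.7747 [stop]  node(2,1) S=96.6200 payoff=24.3400 vs cont=22.1005 → 24.3400 [stop]  node(2,2) S=114.9891 payoff=5.9709 vs cont=8.4767 → 8.4767 [wait]  ⇒ S*(2)=96.6200
t_1: node(1,0) S=88.5670 payoff=32.3930 vs cont=30.1534 → 32.3930 [stop]  node(1,1) S=105.4052 payoff=15.5548 vs cont=14.7578 → 15.5548 [stop]  ⇒ S*(1)=105.4052
t_0: node(0,0) S=96.6200 payoff=24.3400 vs cont=22.1005 → 24.3400 [stop]  ⇒ S*(0)=96.6200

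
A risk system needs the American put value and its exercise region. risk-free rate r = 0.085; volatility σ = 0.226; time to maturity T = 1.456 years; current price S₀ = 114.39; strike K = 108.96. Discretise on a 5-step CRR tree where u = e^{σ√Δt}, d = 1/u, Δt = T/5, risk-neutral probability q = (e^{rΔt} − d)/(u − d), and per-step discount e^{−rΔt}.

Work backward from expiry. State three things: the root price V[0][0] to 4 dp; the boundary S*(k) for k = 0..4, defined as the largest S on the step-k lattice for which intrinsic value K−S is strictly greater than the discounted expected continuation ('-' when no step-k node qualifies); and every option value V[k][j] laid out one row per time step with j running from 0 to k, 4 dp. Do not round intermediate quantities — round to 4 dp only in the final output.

Δt=0.29120  u=1.12970  d=0.88519  q=0.57204  discount=0.97555
step 5 (expiry): payoffs max(K−S,0) = 46.7925 29.6198 7.7035 0.0000 0.0000 0.0000
step 4: (k=4,j=0): S=70.2309, (K−S)⁺=38.7291, hold=36.0652 ⇒ V=38.7291 exercise | (k=4,j=1): S=89.6310, (K−S)⁺=19.3290, hold=16.6651 ⇒ V=19.3290 exercise | (k=4,j=2): S=114.3900, (K−S)⁺=0.0000, hold=3.2162 ⇒ V=3.2162 continue | (k=4,j=3): S=145.9883, (K−S)⁺=0.0000, hold=0.0000 ⇒ V=0.0000 continue | (k=4,j=4): S=186.3150, (K−S)⁺=0.0000, hold=0.0000 ⇒ V=0.0000 continue  boundary S*=89.6310
step 3: (k=3,j=0): S=79.3402, (K−S)⁺=29.6198, hold=26.9559 ⇒ V=29.6198 exercise | (k=3,j=1): S=101.2565, (K−S)⁺=7.7035, hold=9.8646 ⇒ V=9.8646 continue | (k=3,j=2): S=129.2269, (K−S)⁺=0.0000, hold=1.3427 ⇒ V=1.3427 continue | (k=3,j=3): S=164.9236, (K−S)⁺=0.0000, hold=0.0000 ⇒ V=0.0000 continue  boundary S*=79.3402
step 2: (k=2,j=0): S=89.6310, (K−S)⁺=19.3290, hold=17.8712 ⇒ V=19.3290 exercise | (k=2,j=1): S=114.3900, (K−S)⁺=0.0000, hold=4.8678 ⇒ V=4.8678 continue | (k=2,j=2): S=145.9883, (K−S)⁺=0.0000, hold=0.5606 ⇒ V=0.5606 continue  boundary S*=89.6310
step 1: (k=1,j=0): S=101.2565, (K−S)⁺=7.7035, hold=10.7863 ⇒ V=10.7863 continue | (k=1,j=1): S=129.2269, (K−S)⁺=0.0000, hold=2.3451 ⇒ V=2.3451 continue  boundary S*=-
step 0: (k=0,j=0): S=114.3900, (K−S)⁺=0.0000, hold=5.8120 ⇒ V=5.8120 continue  boundary S*=-

price = 5.8120
boundary = - - 89.6310 79.3402 89.6310
tree:
5.8120
10.7863 2.3451
19.3290 4.8678 0.5606
29.6198 9.8646 1.3427 0.0000
38.7291 19.3290 3.2162 0.0000 0.0000
46.7925 29.6198 7.7035 0.0000 0.0000 0.0000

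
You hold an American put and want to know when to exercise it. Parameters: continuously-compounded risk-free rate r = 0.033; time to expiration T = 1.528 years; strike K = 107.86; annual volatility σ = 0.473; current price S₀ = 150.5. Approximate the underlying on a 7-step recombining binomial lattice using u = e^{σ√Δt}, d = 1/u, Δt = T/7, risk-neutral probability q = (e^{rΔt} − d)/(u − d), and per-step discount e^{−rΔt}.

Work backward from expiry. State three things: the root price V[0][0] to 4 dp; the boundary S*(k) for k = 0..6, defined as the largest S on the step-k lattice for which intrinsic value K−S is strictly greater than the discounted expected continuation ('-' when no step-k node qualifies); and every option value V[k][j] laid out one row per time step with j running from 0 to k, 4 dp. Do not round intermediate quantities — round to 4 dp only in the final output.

params: Δt=0.21829 u=1.24731 d=0.80172 q=0.46120 e^(-rΔt)=0.99282
t_7 payoffs: 75.8186 58.0104 30.3047 0.0000 0.0000 0.0000 0.0000 0.0000
t_6: node(6,0) S=39.9656 payoff=67.8944 vs cont=67.1202 → 67.8944 [stop]  node(6,1) S=62.1780 payoff=45.6820 vs cont=44.9079 → 45.6820 [stop]  node(6,2) S=96.7356 payoff=11.1244 vs cont=16.2110 → 16.2110 [wait]  node(6,3) S=150.5000 payoff=0.0000 vs cont=0.0000 → 0.0000 [wait]  node(6,4) S=234.1459 payoff=0.0000 vs cont=0.0000 → 0.0000 [wait]  node(6,5) S=364.2810 payoff=0.0000 vs cont=0.0000 → 0.0000 [wait]  node(6,6) S=566.7434 payoff=0.0000 vs cont=0.0000 → 0.0000 [wait]  ⇒ S*(6)=62.1780
t_5: node(5,0) S=49.8496 payoff=58.0104 vs cont=57.2362 → 58.0104 [stop]  node(5,1) S=77.5553 payoff=30.3047 vs cont=31.8596 → 31.8596 [wait]  node(5,2) S=120.6595 payoff=0.0000 vs cont=8.6718 → 8.6718 [wait]  node(5,3) S=187.7204 payoff=0.0000 vs cont=0.0000 → 0.0000 [wait]  node(5,4) S=292.0529 payoff=0.0000 vs cont=0.0000 → 0.0000 [wait]  node(5,5) S=454.3719 payoff=0.0000 vs cont=0.0000 → 0.0000 [wait]  ⇒ S*(5)=49.8496
t_4: node(4,0) S=62.1780 payoff=45.6820 vs cont=45.6199 → 45.6820 [stop]  node(4,1) S=96.7356 payoff=11.1244 vs cont=21.0135 → 21.0135 [wait]  node(4,2) S=150.5000 payoff=0.0000 vs cont=4.6388 → 4.6388 [wait]  node(4,3) S=234.1459 payoff=0.0000 vs cont=0.0000 → 0.0000 [wait]  node(4,4) S=364.2810 payoff=0.0000 vs cont=0.0000 → 0.0000 [wait]  ⇒ S*(4)=62.1780
t_3: node(3,0) S=77.5553 payoff=30.3047 vs cont=34.0586 → 34.0586 [wait]  node(3,1) S=120.6595 payoff=0.0000 vs cont=13.3648 → 13.3648 [wait]  node(3,2) S=187.7204 payoff=0.0000 vs cont=2.4814 → 2.4814 [wait]  node(3,3) S=292.0529 payoff=0.0000 vs cont=0.0000 → 0.0000 [wait]  ⇒ S*(3)=-
t_2: node(2,0) S=96.7356 payoff=11.1244 vs cont=24.3387 → 24.3387 [wait]  node(2,1) S=150.5000 payoff=0.0000 vs cont=8.2855 → 8.2855 [wait]  node(2,2) S=234.1459 payoff=0.0000 vs cont=1.3274 → 1.3274 [wait]  ⇒ S*(2)=-
t_1: node(1,0) S=120.6595 payoff=0.0000 vs cont=16.8134 → 16.8134 [wait]  node(1,1) S=187.7204 payoff=0.0000 vs cont=5.0400 → 5.0400 [wait]  ⇒ S*(1)=-
t_0: node(0,0) S=150.5000 payoff=0.0000 vs cont=11.3018 → 11.3018 [wait]  ⇒ S*(0)=-

price = 11.3018
boundary = - - - - 62.1780 49.8496 62.1780
tree:
11.3018
16.8134 5.0400
24.3387 8.2855 1.3274
34.0586 13.3648 2.4814 0.0000
45.6820 21.0135 4.6388 0.0000 0.0000
58.0104 31.8596 8.6718 0.0000 0.0000 0.0000
67.8944 45.6820 16.2110 0.0000 0.0000 0.0000 0.0000
75.8186 58.0104 30.3047 0.0000 0.0000 0.0000 0.0000 0.0000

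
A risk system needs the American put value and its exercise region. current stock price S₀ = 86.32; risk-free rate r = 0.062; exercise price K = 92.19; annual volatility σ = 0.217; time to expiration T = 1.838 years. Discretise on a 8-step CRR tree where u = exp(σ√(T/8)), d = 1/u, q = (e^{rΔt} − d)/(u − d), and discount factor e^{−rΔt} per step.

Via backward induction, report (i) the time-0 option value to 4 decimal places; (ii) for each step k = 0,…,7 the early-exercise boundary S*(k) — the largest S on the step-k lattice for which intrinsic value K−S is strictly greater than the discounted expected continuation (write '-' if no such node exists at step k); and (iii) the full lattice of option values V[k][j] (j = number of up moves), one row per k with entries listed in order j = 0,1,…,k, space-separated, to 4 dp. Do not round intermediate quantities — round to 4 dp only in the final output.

params: Δt=0.22975 u=1.10961 d=0.90121 q=0.54286 e^(-rΔt)=0.98586
t_8 payoffs: 54.6293 45.9436 35.2494 22.0821 5.8700 0.0000 0.0000 0.0000 0.0000
t_7: node(7,0) S=41.6779 payoff=50.5121 vs cont=49.2082 → 50.5121 [stop]  node(7,1) S=51.3157 payoff=40.8743 vs cont=39.5704 → 40.8743 [stop]  node(7,2) S=63.1822 payoff=29.0078 vs cont=27.7039 → 29.0078 [stop]  node(7,3) S=77.7928 payoff=14.3972 vs cont=13.0933 → 14.3972 [stop]  node(7,4) S=95.7820 payoff=0.0000 vs cont=2.6455 → 2.6455 [wait]  node(7,5) S=117.9311 payoff=0.0000 vs cont=0.0000 → 0.0000 [wait]  node(7,6) S=145.2020 payoff=0.0000 vs cont=0.0000 → 0.0000 [wait]  node(7,7) S=178.7793 payoff=0.0000 vs cont=0.0000 → 0.0000 [wait]  ⇒ S*(7)=77.7928
t_6: node(6,0) S=46.2464 payoff=45.9436 vs cont=44.6397 → 45.9436 [stop]  node(6,1) S=56.9406 payoff=35.2494 vs cont=33.9455 → 35.2494 [stop]  node(6,2) S=70.1079 payoff=22.0821 vs cont=20.7782 → 22.0821 [stop]  node(6,3) S=86.3200 payoff=5.8700 vs cont=7.9043 → 7.9043 [wait]  node(6,4) S=106.2811 payoff=0.0000 vs cont=1.1922 → 1.1922 [wait]  node(6,5) S=130.8581 payoff=0.0000 vs cont=0.0000 → 0.0000 [wait]  node(6,6) S=161.1183 payoff=0.0000 vs cont=0.0000 → 0.0000 [wait]  ⇒ S*(6)=70.1079
t_5: node(5,0) S=51.3157 payoff=40.8743 vs cont=39.5704 → 40.8743 [stop]  node(5,1) S=63.1822 payoff=29.0078 vs cont=27.7039 → 29.0078 [stop]  node(5,2) S=77.7928 payoff=14.3972 vs cont=14.1821 → 14.3972 [stop]  node(5,3) S=95.7820 payoff=0.0000 vs cont=4.2003 → 4.2003 [wait]  node(5,4) S=117.9311 payoff=0.0000 vs cont=0.5373 → 0.5373 [wait]  node(5,5) S=145.2020 payoff=0.0000 vs cont=0.0000 → 0.0000 [wait]  ⇒ S*(5)=77.7928
t_4: node(4,0) S=56.9406 payoff=35.2494 vs cont=33.9455 → 35.2494 [stop]  node(4,1) S=70.1079 payoff=22.0821 vs cont=20.7782 → 22.0821 [stop]  node(4,2) S=86.3200 payoff=5.8700 vs cont=8.7364 → 8.7364 [wait]  node(4,3) S=106.2811 payoff=0.0000 vs cont=2.1805 → 2.1805 [wait]  node(4,4) S=130.8581 payoff=0.0000 vs cont=0.2422 → 0.2422 [wait]  ⇒ S*(4)=70.1079
t_3: node(3,0) S=63.1822 payoff=29.0078 vs cont=27.7039 → 29.0078 [stop]  node(3,1) S=77.7928 payoff=14.3972 vs cont=14.6274 → 14.6274 [wait]  node(3,2) S=95.7820 payoff=0.0000 vs cont=5.1042 → 5.1042 [wait]  node(3,3) S=117.9311 payoff=0.0000 vs cont=1.1123 → 1.1123 [wait]  ⇒ S*(3)=63.1822
t_2: node(2,0) S=70.1079 payoff=22.0821 vs cont=20.9014 → 22.0821 [stop]  node(2,1) S=86.3200 payoff=5.8700 vs cont=9.3239 → 9.3239 [wait]  node(2,2) S=106.2811 payoff=0.0000 vs cont=2.8956 → 2.8956 [wait]  ⇒ S*(2)=70.1079
t_1: node(1,0) S=77.7928 payoff=14.3972 vs cont=14.9418 → 14.9418 [wait]  node(1,1) S=95.7820 payoff=0.0000 vs cont=5.7517 → 5.7517 [wait]  ⇒ S*(1)=-
t_0: node(0,0) S=86.3200 payoff=5.8700 vs cont=9.8121 → 9.8121 [wait]  ⇒ S*(0)=-

price = 9.8121
boundary = - - 70.1079 63.1822 70.1079 77.7928 70.1079 77.7928
tree:
9.8121
14.9418 5.7517
22.0821 9.3239 2.8956
29.0078 14.6274 5.1042 1.1123
35.2494 22.0821 8.7364 2.1805 0.2422
40.8743 29.0078 14.3972 4.2003 0.5373 0.0000
45.9436 35.2494 22.0821 7.9043 1.1922 0.0000 0.0000
50.5121 40.8743 29.0078 14.3972 2.6455 0.0000 0.0000 0.0000
54.6293 45.9436 35.2494 22.0821 5.8700 0.0000 0.0000 0.0000 0.0000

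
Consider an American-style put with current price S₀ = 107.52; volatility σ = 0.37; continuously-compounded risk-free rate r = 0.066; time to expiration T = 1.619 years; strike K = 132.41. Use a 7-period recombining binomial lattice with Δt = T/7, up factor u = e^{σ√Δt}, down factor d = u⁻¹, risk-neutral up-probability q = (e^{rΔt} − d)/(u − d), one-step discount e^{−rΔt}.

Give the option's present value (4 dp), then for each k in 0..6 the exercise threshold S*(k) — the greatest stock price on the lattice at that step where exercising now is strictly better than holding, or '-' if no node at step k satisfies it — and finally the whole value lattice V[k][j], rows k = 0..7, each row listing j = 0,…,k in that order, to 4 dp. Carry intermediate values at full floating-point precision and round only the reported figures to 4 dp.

price = 30.5861
boundary = - - 75.3237 89.9934 75.3237 89.9934 107.5200
tree:
30.5861
42.5725 19.4773
57.0863 29.2921 10.2092
69.3647 42.4166 16.9989 3.6971
79.6416 57.0863 27.4501 7.0145 0.4755
88.2433 69.3647 42.4166 13.2479 0.9631 0.0000
95.4428 79.6416 57.0863 24.8900 1.9504 0.0000 0.0000
101.4688 88.2433 69.3647 42.4166 3.9500 0.0000 0.0000 0.0000

params: Δt=0.23129 u=1.19475 d=0.83699 q=0.49863 e^(-rΔt)=0.98485
t_7 payoffs: 101.4688 88.2433 69.3647 42.4166 3.9500 0.0000 0.0000 0.0000
t_6: node(6,0) S=36.9672 payoff=95.4428 vs cont=93.4369 → 95.4428 [stop]  node(6,1) S=52.7684 payoff=79.6416 vs cont=77.6357 → 79.6416 [stop]  node(6,2) S=75.3237 payoff=57.0863 vs cont=55.0804 → 57.0863 [stop]  node(6,3) S=107.5200 payoff=24.8900 vs cont=22.8841 → 24.8900 [stop]  node(6,4) S=153.4783 payoff=0.0000 vs cont=1.9504 → 1.9504 [wait]  node(6,5) S=219.0809 payoff=0.0000 vs cont=0.0000 → 0.0000 [wait]  node(6,6) S=312.7247 payoff=0.0000 vs cont=0.0000 → 0.0000 [wait]  ⇒ S*(6)=107.5200
t_5: node(5,0) S=44.1667 payoff=88.2433 vs cont=86.2374 → 88.2433 [stop]  node(5,1) S=63.0453 payoff=69.3647 vs cont=67.3588 → 69.3647 [stop]  node(5,2) S=89.9934 payoff=42.4166 vs cont=40.4108 → 42.4166 [stop]  node(5,3) S=128.4600 payoff=3.9500 vs cont=13.2479 → 13.2479 [wait]  node(5,4) S=183.3689 payoff=0.0000 vs cont=0.9631 → 0.9631 [wait]  node(5,5) S=261.7480 payoff=0.0000 vs cont=0.0000 → 0.0000 [wait]  ⇒ S*(5)=89.9934
t_4: node(4,0) S=52.7684 payoff=79.6416 vs cont=77.6357 → 79.6416 [stop]  node(4,1) S=75.3237 payoff=57.0863 vs cont=55.0804 → 57.0863 [stop]  node(4,2) S=107.5200 payoff=24.8900 vs cont=27.4501 → 27.4501 [wait]  node(4,3) S=153.4783 payoff=0.0000 vs cont=7.0145 → 7.0145 [wait]  node(4,4) S=219.0809 payoff=0.0000 vs cont=0.4755 → 0.4755 [wait]  ⇒ S*(4)=75.3237
t_3: node(3,0) S=63.0453 payoff=69.3647 vs cont=67.3588 → 69.3647 [stop]  node(3,1) S=89.9934 payoff=42.4166 vs cont=41.6680 → 42.4166 [stop]  node(3,2) S=128.4600 payoff=3.9500 vs cont=16.9989 → 16.9989 [wait]  node(3,3) S=183.3689 payoff=0.0000 vs cont=3.6971 → 3.6971 [wait]  ⇒ S*(3)=89.9934
t_2: node(2,0) S=75.3237 payoff=57.0863 vs cont=55.0804 → 57.0863 [stop]  node(2,1) S=107.5200 payoff=24.8900 vs cont=29.2921 → 29.2921 [wait]  node(2,2) S=153.4783 payoff=0.0000 vs cont=10.2092 → 10.2092 [wait]  ⇒ S*(2)=75.3237
t_1: node(1,0) S=89.9934 payoff=42.4166 vs cont=42.5725 → 42.5725 [wait]  node(1,1) S=128.4600 payoff=3.9500 vs cont=19.4773 → 19.4773 [wait]  ⇒ S*(1)=-
t_0: node(0,0) S=107.5200 payoff=24.8900 vs cont=30.5861 → 30.5861 [wait]  ⇒ S*(0)=-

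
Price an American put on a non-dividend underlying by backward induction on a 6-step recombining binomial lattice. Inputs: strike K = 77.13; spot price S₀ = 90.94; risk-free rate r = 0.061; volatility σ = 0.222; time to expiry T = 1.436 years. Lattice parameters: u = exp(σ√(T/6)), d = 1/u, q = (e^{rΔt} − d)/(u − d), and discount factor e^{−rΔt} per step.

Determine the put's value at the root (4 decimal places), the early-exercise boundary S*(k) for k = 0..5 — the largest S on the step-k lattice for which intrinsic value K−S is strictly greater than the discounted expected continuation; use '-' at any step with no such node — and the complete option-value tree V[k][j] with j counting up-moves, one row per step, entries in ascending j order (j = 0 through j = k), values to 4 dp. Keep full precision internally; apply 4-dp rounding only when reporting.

price = 2.2666
boundary = - - - - 58.8961 65.6529
tree:
2.2666
4.0211 0.8365
6.9363 1.6517 0.1660
11.5333 3.2161 0.3665 0.0000
18.2339 6.1496 0.8092 0.0000 0.0000
24.2953 11.4771 1.7868 0.0000 0.0000 0.0000
29.7328 18.2339 3.9452 0.0000 0.0000 0.0000 0.0000

params: Δt=0.23933 u=1.11472 d=0.89708 q=0.54045 e^(-rΔt)=0.98551
t_6 payoffs: 29.7328 18.2339 3.9452 0.0000 0.0000 0.0000 0.0000
t_5: node(5,0) S=52.8347 payoff=24.2953 vs cont=23.1774 → 24.2953 [stop]  node(5,1) S=65.6529 payoff=11.4771 vs cont=10.3593 → 11.4771 [stop]  node(5,2) S=81.5808 payoff=0.0000 vs cont=1.7868 → 1.7868 [wait]  node(5,3) S=101.3729 payoff=0.0000 vs cont=0.0000 → 0.0000 [wait]  node(5,4) S=125.9668 payoff=0.0000 vs cont=0.0000 → 0.0000 [wait]  node(5,5) S=156.5274 payoff=0.0000 vs cont=0.0000 → 0.0000 [wait]  ⇒ S*(5)=65.6529
t_4: node(4,0) S=58.8961 payoff=18.2339 vs cont=17.1160 → 18.2339 [stop]  node(4,1) S=73.1848 payoff=3.9452 vs cont=6.1496 → 6.1496 [wait]  node(4,2) S=90.9400 payoff=0.0000 vs cont=0.8092 → 0.8092 [wait]  node(4,3) S=113.0028 payoff=0.0000 vs cont=0.0000 → 0.0000 [wait]  node(4,4) S=140.4181 payoff=0.0000 vs cont=0.0000 → 0.0000 [wait]  ⇒ S*(4)=58.8961
t_3: node(3,0) S=65.6529 payoff=11.4771 vs cont=11.5333 → 11.5333 [wait]  node(3,1) S=81.5808 payoff=0.0000 vs cont=3.2161 → 3.2161 [wait]  node(3,2) S=101.3729 payoff=0.0000 vs cont=0.3665 → 0.3665 [wait]  node(3,3) S=125.9668 payoff=0.0000 vs cont=0.0000 → 0.0000 [wait]  ⇒ S*(3)=-
t_2: node(2,0) S=73.1848 payoff=3.9452 vs cont=6.9363 → 6.9363 [wait]  node(2,1) S=90.9400 payoff=0.0000 vs cont=1.6517 → 1.6517 [wait]  node(2,2) S=113.0028 payoff=0.0000 vs cont=0.1660 → 0.1660 [wait]  ⇒ S*(2)=-
t_1: node(1,0) S=81.5808 payoff=0.0000 vs cont=4.0211 → 4.0211 [wait]  node(1,1) S=101.3729 payoff=0.0000 vs cont=0.8365 → 0.8365 [wait]  ⇒ S*(1)=-
t_0: node(0,0) S=90.9400 payoff=0.0000 vs cont=2.2666 → 2.2666 [wait]  ⇒ S*(0)=-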